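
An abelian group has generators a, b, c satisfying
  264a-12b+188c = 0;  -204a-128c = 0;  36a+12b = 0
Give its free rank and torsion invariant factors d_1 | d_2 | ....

Answer: M ≅ ℤ/4 ⊕ ℤ/12 ⊕ ℤ/12

Derivation:
rank_ℚ(R)=3; free=3−3=0
SNF(R) diag = [4, 12, 12] → torsion [4, 12, 12]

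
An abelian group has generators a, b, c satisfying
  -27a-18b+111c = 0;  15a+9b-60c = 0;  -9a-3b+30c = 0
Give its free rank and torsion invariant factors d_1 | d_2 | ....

Answer: M ≅ ℤ/3 ⊕ ℤ/3 ⊕ ℤ/6

Derivation:
rank_ℚ(R)=3; free=3−3=0
SNF(R) diag = [3, 3, 6] → torsion [3, 3, 6]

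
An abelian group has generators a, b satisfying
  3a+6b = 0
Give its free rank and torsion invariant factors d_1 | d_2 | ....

Answer: M ≅ ℤ^1 ⊕ ℤ/3

Derivation:
rank_ℚ(R)=1; free=2−1=1
SNF(R) diag = [3] → torsion [3]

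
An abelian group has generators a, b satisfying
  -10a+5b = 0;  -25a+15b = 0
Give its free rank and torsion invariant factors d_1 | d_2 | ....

Answer: M ≅ ℤ/5 ⊕ ℤ/5

Derivation:
rank_ℚ(R)=2; free=2−2=0
SNF(R) diag = [5, 5] → torsion [5, 5]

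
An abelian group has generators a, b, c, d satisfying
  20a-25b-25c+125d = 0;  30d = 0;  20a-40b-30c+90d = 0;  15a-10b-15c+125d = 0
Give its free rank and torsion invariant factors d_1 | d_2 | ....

Answer: M ≅ ℤ/5 ⊕ ℤ/5 ⊕ ℤ/10 ⊕ ℤ/30

Derivation:
rank_ℚ(R)=4; free=4−4=0
SNF(R) diag = [5, 5, 10, 30] → torsion [5, 5, 10, 30]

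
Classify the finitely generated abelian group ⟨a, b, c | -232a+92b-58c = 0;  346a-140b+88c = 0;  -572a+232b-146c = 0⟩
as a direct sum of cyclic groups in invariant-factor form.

Answer: M ≅ ℤ/2 ⊕ ℤ/6 ⊕ ℤ/12

Derivation:
rank_ℚ(R)=3; free=3−3=0
SNF(R) diag = [2, 6, 12] → torsion [2, 6, 12]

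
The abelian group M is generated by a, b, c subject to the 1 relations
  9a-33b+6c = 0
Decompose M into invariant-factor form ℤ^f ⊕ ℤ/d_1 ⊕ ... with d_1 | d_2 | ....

rank_ℚ(R)=1; free=3−1=2
SNF(R) diag = [3] → torsion [3]

Answer: M ≅ ℤ^2 ⊕ ℤ/3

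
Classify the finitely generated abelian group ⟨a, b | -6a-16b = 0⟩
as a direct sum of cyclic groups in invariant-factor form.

rank_ℚ(R)=1; free=2−1=1
SNF(R) diag = [2] → torsion [2]

Answer: M ≅ ℤ^1 ⊕ ℤ/2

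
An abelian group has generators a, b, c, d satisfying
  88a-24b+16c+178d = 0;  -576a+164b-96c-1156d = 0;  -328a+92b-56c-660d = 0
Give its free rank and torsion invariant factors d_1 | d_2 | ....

rank_ℚ(R)=3; free=4−3=1
SNF(R) diag = [2, 4, 8] → torsion [2, 4, 8]

Answer: M ≅ ℤ^1 ⊕ ℤ/2 ⊕ ℤ/4 ⊕ ℤ/8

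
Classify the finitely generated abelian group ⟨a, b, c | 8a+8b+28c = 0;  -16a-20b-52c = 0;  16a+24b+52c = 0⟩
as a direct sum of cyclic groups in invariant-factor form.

Answer: M ≅ ℤ/4 ⊕ ℤ/4 ⊕ ℤ/8

Derivation:
rank_ℚ(R)=3; free=3−3=0
SNF(R) diag = [4, 4, 8] → torsion [4, 4, 8]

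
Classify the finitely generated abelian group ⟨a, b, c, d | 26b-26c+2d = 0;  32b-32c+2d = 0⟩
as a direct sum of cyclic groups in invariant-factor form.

Answer: M ≅ ℤ^2 ⊕ ℤ/2 ⊕ ℤ/6

Derivation:
rank_ℚ(R)=2; free=4−2=2
SNF(R) diag = [2, 6] → torsion [2, 6]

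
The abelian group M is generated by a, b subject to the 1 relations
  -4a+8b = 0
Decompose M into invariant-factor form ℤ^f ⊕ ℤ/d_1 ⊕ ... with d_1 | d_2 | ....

Answer: M ≅ ℤ^1 ⊕ ℤ/4

Derivation:
rank_ℚ(R)=1; free=2−1=1
SNF(R) diag = [4] → torsion [4]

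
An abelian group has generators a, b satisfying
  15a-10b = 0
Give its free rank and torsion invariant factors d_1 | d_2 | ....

Answer: M ≅ ℤ^1 ⊕ ℤ/5

Derivation:
rank_ℚ(R)=1; free=2−1=1
SNF(R) diag = [5] → torsion [5]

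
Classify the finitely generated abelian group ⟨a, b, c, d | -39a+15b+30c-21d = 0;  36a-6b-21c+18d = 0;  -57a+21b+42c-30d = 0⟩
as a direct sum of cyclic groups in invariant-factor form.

rank_ℚ(R)=3; free=4−3=1
SNF(R) diag = [3, 3, 9] → torsion [3, 3, 9]

Answer: M ≅ ℤ^1 ⊕ ℤ/3 ⊕ ℤ/3 ⊕ ℤ/9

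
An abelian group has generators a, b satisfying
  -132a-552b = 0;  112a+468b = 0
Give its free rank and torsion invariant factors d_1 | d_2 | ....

rank_ℚ(R)=2; free=2−2=0
SNF(R) diag = [4, 12] → torsion [4, 12]

Answer: M ≅ ℤ/4 ⊕ ℤ/12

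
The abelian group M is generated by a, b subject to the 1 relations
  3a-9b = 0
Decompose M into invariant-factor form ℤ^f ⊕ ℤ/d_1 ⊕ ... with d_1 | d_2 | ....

rank_ℚ(R)=1; free=2−1=1
SNF(R) diag = [3] → torsion [3]

Answer: M ≅ ℤ^1 ⊕ ℤ/3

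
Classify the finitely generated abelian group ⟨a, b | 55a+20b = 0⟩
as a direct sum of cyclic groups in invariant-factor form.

rank_ℚ(R)=1; free=2−1=1
SNF(R) diag = [5] → torsion [5]

Answer: M ≅ ℤ^1 ⊕ ℤ/5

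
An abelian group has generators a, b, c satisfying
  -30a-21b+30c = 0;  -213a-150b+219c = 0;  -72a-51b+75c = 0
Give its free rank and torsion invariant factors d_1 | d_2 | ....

Answer: M ≅ ℤ/3 ⊕ ℤ/3 ⊕ ℤ/3

Derivation:
rank_ℚ(R)=3; free=3−3=0
SNF(R) diag = [3, 3, 3] → torsion [3, 3, 3]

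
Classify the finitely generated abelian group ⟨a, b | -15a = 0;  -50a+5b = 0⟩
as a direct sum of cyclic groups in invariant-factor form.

rank_ℚ(R)=2; free=2−2=0
SNF(R) diag = [5, 15] → torsion [5, 15]

Answer: M ≅ ℤ/5 ⊕ ℤ/15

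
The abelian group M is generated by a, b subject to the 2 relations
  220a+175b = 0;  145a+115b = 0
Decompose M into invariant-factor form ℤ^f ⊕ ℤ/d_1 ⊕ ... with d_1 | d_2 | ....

rank_ℚ(R)=2; free=2−2=0
SNF(R) diag = [5, 15] → torsion [5, 15]

Answer: M ≅ ℤ/5 ⊕ ℤ/15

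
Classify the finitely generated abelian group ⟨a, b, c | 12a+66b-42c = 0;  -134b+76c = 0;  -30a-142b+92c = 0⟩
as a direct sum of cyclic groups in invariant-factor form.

rank_ℚ(R)=3; free=3−3=0
SNF(R) diag = [2, 6, 6] → torsion [2, 6, 6]

Answer: M ≅ ℤ/2 ⊕ ℤ/6 ⊕ ℤ/6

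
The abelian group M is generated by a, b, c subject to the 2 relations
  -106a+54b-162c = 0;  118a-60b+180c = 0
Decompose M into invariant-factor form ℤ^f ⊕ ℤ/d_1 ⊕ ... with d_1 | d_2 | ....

rank_ℚ(R)=2; free=3−2=1
SNF(R) diag = [2, 6] → torsion [2, 6]

Answer: M ≅ ℤ^1 ⊕ ℤ/2 ⊕ ℤ/6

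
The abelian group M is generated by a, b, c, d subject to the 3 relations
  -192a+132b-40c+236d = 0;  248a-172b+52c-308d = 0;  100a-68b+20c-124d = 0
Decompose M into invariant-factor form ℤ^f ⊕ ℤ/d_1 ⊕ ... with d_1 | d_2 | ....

rank_ℚ(R)=3; free=4−3=1
SNF(R) diag = [4, 4, 12] → torsion [4, 4, 12]

Answer: M ≅ ℤ^1 ⊕ ℤ/4 ⊕ ℤ/4 ⊕ ℤ/12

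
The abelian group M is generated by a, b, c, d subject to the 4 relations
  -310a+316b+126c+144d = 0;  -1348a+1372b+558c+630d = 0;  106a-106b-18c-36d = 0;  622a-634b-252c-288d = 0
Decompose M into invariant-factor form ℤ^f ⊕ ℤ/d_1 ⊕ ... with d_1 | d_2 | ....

Answer: M ≅ ℤ/2 ⊕ ℤ/6 ⊕ ℤ/18 ⊕ ℤ/54

Derivation:
rank_ℚ(R)=4; free=4−4=0
SNF(R) diag = [2, 6, 18, 54] → torsion [2, 6, 18, 54]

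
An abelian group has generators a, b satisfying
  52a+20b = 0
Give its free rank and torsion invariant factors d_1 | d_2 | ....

rank_ℚ(R)=1; free=2−1=1
SNF(R) diag = [4] → torsion [4]

Answer: M ≅ ℤ^1 ⊕ ℤ/4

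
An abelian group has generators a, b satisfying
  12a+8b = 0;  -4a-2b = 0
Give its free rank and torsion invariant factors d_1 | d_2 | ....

Answer: M ≅ ℤ/2 ⊕ ℤ/4

Derivation:
rank_ℚ(R)=2; free=2−2=0
SNF(R) diag = [2, 4] → torsion [2, 4]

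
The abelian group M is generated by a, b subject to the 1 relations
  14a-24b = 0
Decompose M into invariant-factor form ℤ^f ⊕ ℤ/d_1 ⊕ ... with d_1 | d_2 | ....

rank_ℚ(R)=1; free=2−1=1
SNF(R) diag = [2] → torsion [2]

Answer: M ≅ ℤ^1 ⊕ ℤ/2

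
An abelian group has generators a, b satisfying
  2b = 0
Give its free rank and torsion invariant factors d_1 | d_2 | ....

rank_ℚ(R)=1; free=2−1=1
SNF(R) diag = [2] → torsion [2]

Answer: M ≅ ℤ^1 ⊕ ℤ/2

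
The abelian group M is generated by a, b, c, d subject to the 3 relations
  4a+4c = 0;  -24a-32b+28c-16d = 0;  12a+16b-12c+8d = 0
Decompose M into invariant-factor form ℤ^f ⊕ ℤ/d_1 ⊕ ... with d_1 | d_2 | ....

rank_ℚ(R)=3; free=4−3=1
SNF(R) diag = [4, 4, 8] → torsion [4, 4, 8]

Answer: M ≅ ℤ^1 ⊕ ℤ/4 ⊕ ℤ/4 ⊕ ℤ/8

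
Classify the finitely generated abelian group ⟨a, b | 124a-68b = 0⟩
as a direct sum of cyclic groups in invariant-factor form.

rank_ℚ(R)=1; free=2−1=1
SNF(R) diag = [4] → torsion [4]

Answer: M ≅ ℤ^1 ⊕ ℤ/4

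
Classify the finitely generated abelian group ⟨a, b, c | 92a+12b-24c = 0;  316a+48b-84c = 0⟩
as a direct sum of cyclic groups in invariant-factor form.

Answer: M ≅ ℤ^1 ⊕ ℤ/4 ⊕ ℤ/12

Derivation:
rank_ℚ(R)=2; free=3−2=1
SNF(R) diag = [4, 12] → torsion [4, 12]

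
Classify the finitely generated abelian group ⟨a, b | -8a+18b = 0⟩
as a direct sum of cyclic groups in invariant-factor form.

Answer: M ≅ ℤ^1 ⊕ ℤ/2

Derivation:
rank_ℚ(R)=1; free=2−1=1
SNF(R) diag = [2] → torsion [2]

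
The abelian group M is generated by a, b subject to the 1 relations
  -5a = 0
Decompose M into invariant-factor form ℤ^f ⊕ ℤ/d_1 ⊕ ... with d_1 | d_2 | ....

Answer: M ≅ ℤ^1 ⊕ ℤ/5

Derivation:
rank_ℚ(R)=1; free=2−1=1
SNF(R) diag = [5] → torsion [5]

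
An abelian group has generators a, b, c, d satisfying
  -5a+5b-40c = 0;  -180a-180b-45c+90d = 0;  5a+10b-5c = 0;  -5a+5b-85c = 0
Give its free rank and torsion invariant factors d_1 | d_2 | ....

rank_ℚ(R)=4; free=4−4=0
SNF(R) diag = [5, 15, 45, 90] → torsion [5, 15, 45, 90]

Answer: M ≅ ℤ/5 ⊕ ℤ/15 ⊕ ℤ/45 ⊕ ℤ/90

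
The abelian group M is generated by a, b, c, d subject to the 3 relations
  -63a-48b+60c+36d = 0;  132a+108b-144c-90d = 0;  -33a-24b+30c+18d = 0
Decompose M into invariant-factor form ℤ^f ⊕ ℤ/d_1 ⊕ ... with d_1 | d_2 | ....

rank_ℚ(R)=3; free=4−3=1
SNF(R) diag = [3, 6, 18] → torsion [3, 6, 18]

Answer: M ≅ ℤ^1 ⊕ ℤ/3 ⊕ ℤ/6 ⊕ ℤ/18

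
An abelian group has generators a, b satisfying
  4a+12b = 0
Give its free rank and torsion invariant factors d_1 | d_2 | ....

Answer: M ≅ ℤ^1 ⊕ ℤ/4

Derivation:
rank_ℚ(R)=1; free=2−1=1
SNF(R) diag = [4] → torsion [4]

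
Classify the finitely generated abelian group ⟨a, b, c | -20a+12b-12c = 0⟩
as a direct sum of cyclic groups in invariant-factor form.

rank_ℚ(R)=1; free=3−1=2
SNF(R) diag = [4] → torsion [4]

Answer: M ≅ ℤ^2 ⊕ ℤ/4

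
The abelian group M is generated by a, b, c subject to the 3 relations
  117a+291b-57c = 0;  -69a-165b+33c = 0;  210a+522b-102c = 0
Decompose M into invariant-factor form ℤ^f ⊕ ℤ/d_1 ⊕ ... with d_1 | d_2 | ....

Answer: M ≅ ℤ/3 ⊕ ℤ/6 ⊕ ℤ/12

Derivation:
rank_ℚ(R)=3; free=3−3=0
SNF(R) diag = [3, 6, 12] → torsion [3, 6, 12]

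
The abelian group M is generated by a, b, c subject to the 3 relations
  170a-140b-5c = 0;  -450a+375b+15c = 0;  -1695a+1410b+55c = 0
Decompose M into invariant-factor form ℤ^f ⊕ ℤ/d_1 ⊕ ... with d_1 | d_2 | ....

rank_ℚ(R)=3; free=3−3=0
SNF(R) diag = [5, 5, 15] → torsion [5, 5, 15]

Answer: M ≅ ℤ/5 ⊕ ℤ/5 ⊕ ℤ/15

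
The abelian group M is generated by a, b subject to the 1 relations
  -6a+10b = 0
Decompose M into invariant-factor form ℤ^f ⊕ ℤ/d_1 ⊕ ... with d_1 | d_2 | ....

Answer: M ≅ ℤ^1 ⊕ ℤ/2

Derivation:
rank_ℚ(R)=1; free=2−1=1
SNF(R) diag = [2] → torsion [2]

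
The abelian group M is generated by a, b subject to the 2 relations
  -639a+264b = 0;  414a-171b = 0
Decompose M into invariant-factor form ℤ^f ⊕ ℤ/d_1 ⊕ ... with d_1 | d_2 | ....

Answer: M ≅ ℤ/3 ⊕ ℤ/9

Derivation:
rank_ℚ(R)=2; free=2−2=0
SNF(R) diag = [3, 9] → torsion [3, 9]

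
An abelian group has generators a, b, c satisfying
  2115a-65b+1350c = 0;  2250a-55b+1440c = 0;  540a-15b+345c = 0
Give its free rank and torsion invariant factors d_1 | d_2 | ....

rank_ℚ(R)=3; free=3−3=0
SNF(R) diag = [5, 15, 45] → torsion [5, 15, 45]

Answer: M ≅ ℤ/5 ⊕ ℤ/15 ⊕ ℤ/45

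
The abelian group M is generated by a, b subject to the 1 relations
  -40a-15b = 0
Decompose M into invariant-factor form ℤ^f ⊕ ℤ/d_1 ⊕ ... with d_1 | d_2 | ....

rank_ℚ(R)=1; free=2−1=1
SNF(R) diag = [5] → torsion [5]

Answer: M ≅ ℤ^1 ⊕ ℤ/5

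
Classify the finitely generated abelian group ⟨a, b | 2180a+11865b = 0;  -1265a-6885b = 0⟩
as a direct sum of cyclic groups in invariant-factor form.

rank_ℚ(R)=2; free=2−2=0
SNF(R) diag = [5, 15] → torsion [5, 15]

Answer: M ≅ ℤ/5 ⊕ ℤ/15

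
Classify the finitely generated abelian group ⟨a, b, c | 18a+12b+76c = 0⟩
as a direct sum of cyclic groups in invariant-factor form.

Answer: M ≅ ℤ^2 ⊕ ℤ/2

Derivation:
rank_ℚ(R)=1; free=3−1=2
SNF(R) diag = [2] → torsion [2]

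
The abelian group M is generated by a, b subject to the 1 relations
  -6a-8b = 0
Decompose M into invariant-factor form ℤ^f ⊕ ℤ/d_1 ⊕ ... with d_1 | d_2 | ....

rank_ℚ(R)=1; free=2−1=1
SNF(R) diag = [2] → torsion [2]

Answer: M ≅ ℤ^1 ⊕ ℤ/2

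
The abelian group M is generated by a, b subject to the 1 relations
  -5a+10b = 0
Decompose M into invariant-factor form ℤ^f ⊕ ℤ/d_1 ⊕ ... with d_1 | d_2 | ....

rank_ℚ(R)=1; free=2−1=1
SNF(R) diag = [5] → torsion [5]

Answer: M ≅ ℤ^1 ⊕ ℤ/5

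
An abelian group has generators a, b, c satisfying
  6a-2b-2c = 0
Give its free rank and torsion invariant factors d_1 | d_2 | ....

Answer: M ≅ ℤ^2 ⊕ ℤ/2

Derivation:
rank_ℚ(R)=1; free=3−1=2
SNF(R) diag = [2] → torsion [2]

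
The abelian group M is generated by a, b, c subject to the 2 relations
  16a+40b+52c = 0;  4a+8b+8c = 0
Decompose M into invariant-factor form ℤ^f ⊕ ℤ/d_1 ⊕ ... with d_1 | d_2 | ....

Answer: M ≅ ℤ^1 ⊕ ℤ/4 ⊕ ℤ/4

Derivation:
rank_ℚ(R)=2; free=3−2=1
SNF(R) diag = [4, 4] → torsion [4, 4]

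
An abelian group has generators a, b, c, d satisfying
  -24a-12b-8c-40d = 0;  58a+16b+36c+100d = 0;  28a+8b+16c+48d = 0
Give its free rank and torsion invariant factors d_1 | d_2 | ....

rank_ℚ(R)=3; free=4−3=1
SNF(R) diag = [2, 4, 8] → torsion [2, 4, 8]

Answer: M ≅ ℤ^1 ⊕ ℤ/2 ⊕ ℤ/4 ⊕ ℤ/8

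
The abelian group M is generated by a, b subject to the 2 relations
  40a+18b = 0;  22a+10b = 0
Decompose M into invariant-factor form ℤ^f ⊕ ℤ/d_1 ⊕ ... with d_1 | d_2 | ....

rank_ℚ(R)=2; free=2−2=0
SNF(R) diag = [2, 2] → torsion [2, 2]

Answer: M ≅ ℤ/2 ⊕ ℤ/2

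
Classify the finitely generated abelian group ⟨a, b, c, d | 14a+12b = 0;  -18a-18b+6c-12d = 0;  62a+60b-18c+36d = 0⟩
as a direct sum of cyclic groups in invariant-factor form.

rank_ℚ(R)=3; free=4−3=1
SNF(R) diag = [2, 6, 6] → torsion [2, 6, 6]

Answer: M ≅ ℤ^1 ⊕ ℤ/2 ⊕ ℤ/6 ⊕ ℤ/6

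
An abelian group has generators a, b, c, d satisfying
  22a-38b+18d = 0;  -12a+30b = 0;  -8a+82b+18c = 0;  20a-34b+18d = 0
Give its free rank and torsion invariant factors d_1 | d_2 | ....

Answer: M ≅ ℤ/2 ⊕ ℤ/6 ⊕ ℤ/18 ⊕ ℤ/18

Derivation:
rank_ℚ(R)=4; free=4−4=0
SNF(R) diag = [2, 6, 18, 18] → torsion [2, 6, 18, 18]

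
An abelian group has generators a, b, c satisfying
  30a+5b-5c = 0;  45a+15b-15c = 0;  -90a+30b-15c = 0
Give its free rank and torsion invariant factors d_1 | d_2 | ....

Answer: M ≅ ℤ/5 ⊕ ℤ/15 ⊕ ℤ/45

Derivation:
rank_ℚ(R)=3; free=3−3=0
SNF(R) diag = [5, 15, 45] → torsion [5, 15, 45]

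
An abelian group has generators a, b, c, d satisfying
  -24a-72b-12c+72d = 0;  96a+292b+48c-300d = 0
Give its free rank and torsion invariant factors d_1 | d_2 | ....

rank_ℚ(R)=2; free=4−2=2
SNF(R) diag = [4, 12] → torsion [4, 12]

Answer: M ≅ ℤ^2 ⊕ ℤ/4 ⊕ ℤ/12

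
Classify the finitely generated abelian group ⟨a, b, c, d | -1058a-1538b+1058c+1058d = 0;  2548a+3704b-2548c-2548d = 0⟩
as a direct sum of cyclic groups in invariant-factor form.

rank_ℚ(R)=2; free=4−2=2
SNF(R) diag = [2, 4] → torsion [2, 4]

Answer: M ≅ ℤ^2 ⊕ ℤ/2 ⊕ ℤ/4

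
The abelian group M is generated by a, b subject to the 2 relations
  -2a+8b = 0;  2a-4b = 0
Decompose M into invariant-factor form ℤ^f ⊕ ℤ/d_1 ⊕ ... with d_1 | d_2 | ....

Answer: M ≅ ℤ/2 ⊕ ℤ/4

Derivation:
rank_ℚ(R)=2; free=2−2=0
SNF(R) diag = [2, 4] → torsion [2, 4]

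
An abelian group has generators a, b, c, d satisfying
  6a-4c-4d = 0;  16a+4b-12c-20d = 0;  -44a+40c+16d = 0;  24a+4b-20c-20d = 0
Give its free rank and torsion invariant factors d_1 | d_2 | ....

rank_ℚ(R)=4; free=4−4=0
SNF(R) diag = [2, 4, 8, 8] → torsion [2, 4, 8, 8]

Answer: M ≅ ℤ/2 ⊕ ℤ/4 ⊕ ℤ/8 ⊕ ℤ/8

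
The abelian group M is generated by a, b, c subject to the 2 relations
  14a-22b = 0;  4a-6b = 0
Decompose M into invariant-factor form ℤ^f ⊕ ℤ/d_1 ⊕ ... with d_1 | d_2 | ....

Answer: M ≅ ℤ^1 ⊕ ℤ/2 ⊕ ℤ/2

Derivation:
rank_ℚ(R)=2; free=3−2=1
SNF(R) diag = [2, 2] → torsion [2, 2]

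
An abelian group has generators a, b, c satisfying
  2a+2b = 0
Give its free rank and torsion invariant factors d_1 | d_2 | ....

Answer: M ≅ ℤ^2 ⊕ ℤ/2

Derivation:
rank_ℚ(R)=1; free=3−1=2
SNF(R) diag = [2] → torsion [2]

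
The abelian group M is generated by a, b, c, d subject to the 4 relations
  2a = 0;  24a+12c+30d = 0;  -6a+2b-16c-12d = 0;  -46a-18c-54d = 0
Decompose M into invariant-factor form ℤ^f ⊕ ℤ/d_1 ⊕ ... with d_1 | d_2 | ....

Answer: M ≅ ℤ/2 ⊕ ℤ/2 ⊕ ℤ/6 ⊕ ℤ/18

Derivation:
rank_ℚ(R)=4; free=4−4=0
SNF(R) diag = [2, 2, 6, 18] → torsion [2, 2, 6, 18]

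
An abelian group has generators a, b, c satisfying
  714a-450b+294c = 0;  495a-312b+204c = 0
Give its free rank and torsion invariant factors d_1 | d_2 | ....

rank_ℚ(R)=2; free=3−2=1
SNF(R) diag = [3, 6] → torsion [3, 6]

Answer: M ≅ ℤ^1 ⊕ ℤ/3 ⊕ ℤ/6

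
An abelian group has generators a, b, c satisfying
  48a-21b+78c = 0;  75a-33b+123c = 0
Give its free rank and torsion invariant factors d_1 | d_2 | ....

rank_ℚ(R)=2; free=3−2=1
SNF(R) diag = [3, 3] → torsion [3, 3]

Answer: M ≅ ℤ^1 ⊕ ℤ/3 ⊕ ℤ/3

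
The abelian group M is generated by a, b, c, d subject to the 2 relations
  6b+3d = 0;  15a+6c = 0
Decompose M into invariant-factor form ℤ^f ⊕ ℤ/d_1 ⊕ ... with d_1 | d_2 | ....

Answer: M ≅ ℤ^2 ⊕ ℤ/3 ⊕ ℤ/3

Derivation:
rank_ℚ(R)=2; free=4−2=2
SNF(R) diag = [3, 3] → torsion [3, 3]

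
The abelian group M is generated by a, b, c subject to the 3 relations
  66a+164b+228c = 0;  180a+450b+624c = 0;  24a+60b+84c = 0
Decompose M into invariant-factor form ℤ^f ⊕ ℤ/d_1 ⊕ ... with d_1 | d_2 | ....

rank_ℚ(R)=3; free=3−3=0
SNF(R) diag = [2, 6, 12] → torsion [2, 6, 12]

Answer: M ≅ ℤ/2 ⊕ ℤ/6 ⊕ ℤ/12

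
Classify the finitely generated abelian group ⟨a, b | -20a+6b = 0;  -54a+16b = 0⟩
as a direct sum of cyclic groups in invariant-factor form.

rank_ℚ(R)=2; free=2−2=0
SNF(R) diag = [2, 2] → torsion [2, 2]

Answer: M ≅ ℤ/2 ⊕ ℤ/2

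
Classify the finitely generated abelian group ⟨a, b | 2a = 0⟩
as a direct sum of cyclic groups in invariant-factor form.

Answer: M ≅ ℤ^1 ⊕ ℤ/2

Derivation:
rank_ℚ(R)=1; free=2−1=1
SNF(R) diag = [2] → torsion [2]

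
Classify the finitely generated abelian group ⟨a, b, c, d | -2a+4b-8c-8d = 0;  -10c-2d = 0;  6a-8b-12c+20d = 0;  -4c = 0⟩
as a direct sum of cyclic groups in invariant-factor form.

Answer: M ≅ ℤ/2 ⊕ ℤ/2 ⊕ ℤ/4 ⊕ ℤ/4

Derivation:
rank_ℚ(R)=4; free=4−4=0
SNF(R) diag = [2, 2, 4, 4] → torsion [2, 2, 4, 4]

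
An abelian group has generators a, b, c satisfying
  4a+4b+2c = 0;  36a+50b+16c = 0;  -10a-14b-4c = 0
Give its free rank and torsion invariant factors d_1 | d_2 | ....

rank_ℚ(R)=3; free=3−3=0
SNF(R) diag = [2, 2, 6] → torsion [2, 2, 6]

Answer: M ≅ ℤ/2 ⊕ ℤ/2 ⊕ ℤ/6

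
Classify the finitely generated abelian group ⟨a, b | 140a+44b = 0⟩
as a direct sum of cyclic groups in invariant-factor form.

rank_ℚ(R)=1; free=2−1=1
SNF(R) diag = [4] → torsion [4]

Answer: M ≅ ℤ^1 ⊕ ℤ/4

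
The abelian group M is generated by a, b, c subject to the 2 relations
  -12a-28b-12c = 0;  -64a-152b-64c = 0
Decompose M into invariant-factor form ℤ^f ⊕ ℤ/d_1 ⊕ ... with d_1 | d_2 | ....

rank_ℚ(R)=2; free=3−2=1
SNF(R) diag = [4, 8] → torsion [4, 8]

Answer: M ≅ ℤ^1 ⊕ ℤ/4 ⊕ ℤ/8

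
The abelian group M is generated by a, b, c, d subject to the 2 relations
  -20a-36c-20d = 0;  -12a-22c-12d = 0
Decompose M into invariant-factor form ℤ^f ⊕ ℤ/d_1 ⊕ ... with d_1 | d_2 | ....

rank_ℚ(R)=2; free=4−2=2
SNF(R) diag = [2, 4] → torsion [2, 4]

Answer: M ≅ ℤ^2 ⊕ ℤ/2 ⊕ ℤ/4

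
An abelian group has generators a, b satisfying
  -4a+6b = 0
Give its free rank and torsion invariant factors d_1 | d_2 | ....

rank_ℚ(R)=1; free=2−1=1
SNF(R) diag = [2] → torsion [2]

Answer: M ≅ ℤ^1 ⊕ ℤ/2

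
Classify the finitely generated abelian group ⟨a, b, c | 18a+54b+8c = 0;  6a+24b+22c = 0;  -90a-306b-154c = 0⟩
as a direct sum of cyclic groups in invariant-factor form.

rank_ℚ(R)=3; free=3−3=0
SNF(R) diag = [2, 6, 18] → torsion [2, 6, 18]

Answer: M ≅ ℤ/2 ⊕ ℤ/6 ⊕ ℤ/18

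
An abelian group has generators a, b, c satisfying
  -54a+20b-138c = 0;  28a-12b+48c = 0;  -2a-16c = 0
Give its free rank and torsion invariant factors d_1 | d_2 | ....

Answer: M ≅ ℤ/2 ⊕ ℤ/2 ⊕ ℤ/4

Derivation:
rank_ℚ(R)=3; free=3−3=0
SNF(R) diag = [2, 2, 4] → torsion [2, 2, 4]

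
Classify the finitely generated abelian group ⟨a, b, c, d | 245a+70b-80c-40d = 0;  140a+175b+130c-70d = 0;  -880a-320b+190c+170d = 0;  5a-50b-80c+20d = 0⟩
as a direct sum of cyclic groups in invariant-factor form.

Answer: M ≅ ℤ/5 ⊕ ℤ/15 ⊕ ℤ/30 ⊕ ℤ/60

Derivation:
rank_ℚ(R)=4; free=4−4=0
SNF(R) diag = [5, 15, 30, 60] → torsion [5, 15, 30, 60]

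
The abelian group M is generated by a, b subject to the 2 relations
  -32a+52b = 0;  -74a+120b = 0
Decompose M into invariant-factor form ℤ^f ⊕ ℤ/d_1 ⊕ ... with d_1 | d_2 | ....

Answer: M ≅ ℤ/2 ⊕ ℤ/4

Derivation:
rank_ℚ(R)=2; free=2−2=0
SNF(R) diag = [2, 4] → torsion [2, 4]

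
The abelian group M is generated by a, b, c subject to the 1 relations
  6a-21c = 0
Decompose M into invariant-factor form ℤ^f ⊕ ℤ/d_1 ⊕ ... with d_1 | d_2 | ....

rank_ℚ(R)=1; free=3−1=2
SNF(R) diag = [3] → torsion [3]

Answer: M ≅ ℤ^2 ⊕ ℤ/3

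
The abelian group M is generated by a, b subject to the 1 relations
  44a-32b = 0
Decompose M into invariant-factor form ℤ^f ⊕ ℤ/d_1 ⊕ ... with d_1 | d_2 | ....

rank_ℚ(R)=1; free=2−1=1
SNF(R) diag = [4] → torsion [4]

Answer: M ≅ ℤ^1 ⊕ ℤ/4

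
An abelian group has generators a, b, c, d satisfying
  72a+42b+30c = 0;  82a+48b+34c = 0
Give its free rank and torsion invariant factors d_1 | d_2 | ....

rank_ℚ(R)=2; free=4−2=2
SNF(R) diag = [2, 6] → torsion [2, 6]

Answer: M ≅ ℤ^2 ⊕ ℤ/2 ⊕ ℤ/6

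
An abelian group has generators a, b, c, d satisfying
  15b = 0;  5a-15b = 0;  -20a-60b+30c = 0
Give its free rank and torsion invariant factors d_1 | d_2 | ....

rank_ℚ(R)=3; free=4−3=1
SNF(R) diag = [5, 15, 30] → torsion [5, 15, 30]

Answer: M ≅ ℤ^1 ⊕ ℤ/5 ⊕ ℤ/15 ⊕ ℤ/30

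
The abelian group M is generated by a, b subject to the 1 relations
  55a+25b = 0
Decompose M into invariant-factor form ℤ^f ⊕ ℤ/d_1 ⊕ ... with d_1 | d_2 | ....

rank_ℚ(R)=1; free=2−1=1
SNF(R) diag = [5] → torsion [5]

Answer: M ≅ ℤ^1 ⊕ ℤ/5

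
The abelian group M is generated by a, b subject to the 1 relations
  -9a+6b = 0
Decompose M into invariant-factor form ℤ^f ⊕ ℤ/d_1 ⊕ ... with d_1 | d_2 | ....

rank_ℚ(R)=1; free=2−1=1
SNF(R) diag = [3] → torsion [3]

Answer: M ≅ ℤ^1 ⊕ ℤ/3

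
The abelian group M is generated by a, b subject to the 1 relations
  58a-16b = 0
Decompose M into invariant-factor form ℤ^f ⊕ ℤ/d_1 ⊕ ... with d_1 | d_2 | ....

rank_ℚ(R)=1; free=2−1=1
SNF(R) diag = [2] → torsion [2]

Answer: M ≅ ℤ^1 ⊕ ℤ/2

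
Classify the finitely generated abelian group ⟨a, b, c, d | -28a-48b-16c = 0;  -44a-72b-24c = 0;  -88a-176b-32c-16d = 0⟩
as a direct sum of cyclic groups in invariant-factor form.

Answer: M ≅ ℤ^1 ⊕ ℤ/4 ⊕ ℤ/8 ⊕ ℤ/16

Derivation:
rank_ℚ(R)=3; free=4−3=1
SNF(R) diag = [4, 8, 16] → torsion [4, 8, 16]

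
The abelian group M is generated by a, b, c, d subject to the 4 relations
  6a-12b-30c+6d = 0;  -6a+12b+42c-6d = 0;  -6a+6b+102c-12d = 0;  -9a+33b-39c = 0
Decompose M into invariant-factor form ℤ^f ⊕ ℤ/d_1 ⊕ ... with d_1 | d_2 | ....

rank_ℚ(R)=4; free=4−4=0
SNF(R) diag = [3, 6, 12, 12] → torsion [3, 6, 12, 12]

Answer: M ≅ ℤ/3 ⊕ ℤ/6 ⊕ ℤ/12 ⊕ ℤ/12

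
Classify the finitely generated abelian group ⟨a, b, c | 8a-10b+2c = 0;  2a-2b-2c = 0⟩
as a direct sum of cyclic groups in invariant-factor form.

rank_ℚ(R)=2; free=3−2=1
SNF(R) diag = [2, 2] → torsion [2, 2]

Answer: M ≅ ℤ^1 ⊕ ℤ/2 ⊕ ℤ/2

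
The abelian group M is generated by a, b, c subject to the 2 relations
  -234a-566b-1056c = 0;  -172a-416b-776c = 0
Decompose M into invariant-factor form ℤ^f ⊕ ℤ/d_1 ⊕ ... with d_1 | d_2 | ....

Answer: M ≅ ℤ^1 ⊕ ℤ/2 ⊕ ℤ/4

Derivation:
rank_ℚ(R)=2; free=3−2=1
SNF(R) diag = [2, 4] → torsion [2, 4]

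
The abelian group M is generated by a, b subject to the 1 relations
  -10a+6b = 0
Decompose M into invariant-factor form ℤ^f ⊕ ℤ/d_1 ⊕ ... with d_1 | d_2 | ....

rank_ℚ(R)=1; free=2−1=1
SNF(R) diag = [2] → torsion [2]

Answer: M ≅ ℤ^1 ⊕ ℤ/2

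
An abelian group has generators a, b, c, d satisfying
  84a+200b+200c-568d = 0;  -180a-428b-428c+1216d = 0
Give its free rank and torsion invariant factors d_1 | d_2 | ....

rank_ℚ(R)=2; free=4−2=2
SNF(R) diag = [4, 12] → torsion [4, 12]

Answer: M ≅ ℤ^2 ⊕ ℤ/4 ⊕ ℤ/12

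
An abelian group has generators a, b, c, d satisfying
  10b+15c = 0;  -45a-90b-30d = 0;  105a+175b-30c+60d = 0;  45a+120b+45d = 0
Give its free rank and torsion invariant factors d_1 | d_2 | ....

Answer: M ≅ ℤ/5 ⊕ ℤ/15 ⊕ ℤ/15 ⊕ ℤ/45

Derivation:
rank_ℚ(R)=4; free=4−4=0
SNF(R) diag = [5, 15, 15, 45] → torsion [5, 15, 15, 45]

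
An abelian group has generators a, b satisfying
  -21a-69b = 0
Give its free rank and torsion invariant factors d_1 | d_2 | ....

rank_ℚ(R)=1; free=2−1=1
SNF(R) diag = [3] → torsion [3]

Answer: M ≅ ℤ^1 ⊕ ℤ/3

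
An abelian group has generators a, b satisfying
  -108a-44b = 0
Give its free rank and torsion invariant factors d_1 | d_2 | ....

rank_ℚ(R)=1; free=2−1=1
SNF(R) diag = [4] → torsion [4]

Answer: M ≅ ℤ^1 ⊕ ℤ/4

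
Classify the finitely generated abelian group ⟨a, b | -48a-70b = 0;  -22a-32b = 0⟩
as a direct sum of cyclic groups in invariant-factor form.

Answer: M ≅ ℤ/2 ⊕ ℤ/2

Derivation:
rank_ℚ(R)=2; free=2−2=0
SNF(R) diag = [2, 2] → torsion [2, 2]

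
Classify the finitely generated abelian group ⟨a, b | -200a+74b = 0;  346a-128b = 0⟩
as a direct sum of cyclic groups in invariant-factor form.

rank_ℚ(R)=2; free=2−2=0
SNF(R) diag = [2, 2] → torsion [2, 2]

Answer: M ≅ ℤ/2 ⊕ ℤ/2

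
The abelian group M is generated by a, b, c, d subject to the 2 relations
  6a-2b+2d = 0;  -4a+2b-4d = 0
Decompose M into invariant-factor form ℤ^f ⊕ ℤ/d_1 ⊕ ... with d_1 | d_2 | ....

rank_ℚ(R)=2; free=4−2=2
SNF(R) diag = [2, 2] → torsion [2, 2]

Answer: M ≅ ℤ^2 ⊕ ℤ/2 ⊕ ℤ/2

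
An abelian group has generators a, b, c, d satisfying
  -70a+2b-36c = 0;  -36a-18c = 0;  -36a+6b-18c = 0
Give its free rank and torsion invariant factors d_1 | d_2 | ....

rank_ℚ(R)=3; free=4−3=1
SNF(R) diag = [2, 6, 18] → torsion [2, 6, 18]

Answer: M ≅ ℤ^1 ⊕ ℤ/2 ⊕ ℤ/6 ⊕ ℤ/18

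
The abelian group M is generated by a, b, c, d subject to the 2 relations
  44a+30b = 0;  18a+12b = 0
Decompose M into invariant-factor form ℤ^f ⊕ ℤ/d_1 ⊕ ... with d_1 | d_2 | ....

rank_ℚ(R)=2; free=4−2=2
SNF(R) diag = [2, 6] → torsion [2, 6]

Answer: M ≅ ℤ^2 ⊕ ℤ/2 ⊕ ℤ/6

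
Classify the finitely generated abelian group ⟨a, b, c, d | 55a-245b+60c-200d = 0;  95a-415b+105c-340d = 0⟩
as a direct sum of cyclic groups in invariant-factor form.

rank_ℚ(R)=2; free=4−2=2
SNF(R) diag = [5, 15] → torsion [5, 15]

Answer: M ≅ ℤ^2 ⊕ ℤ/5 ⊕ ℤ/15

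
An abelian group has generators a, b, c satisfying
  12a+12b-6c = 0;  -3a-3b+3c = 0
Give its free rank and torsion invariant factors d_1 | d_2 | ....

rank_ℚ(R)=2; free=3−2=1
SNF(R) diag = [3, 6] → torsion [3, 6]

Answer: M ≅ ℤ^1 ⊕ ℤ/3 ⊕ ℤ/6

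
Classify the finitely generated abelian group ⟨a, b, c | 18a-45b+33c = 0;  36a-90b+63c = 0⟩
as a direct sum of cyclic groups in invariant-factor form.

rank_ℚ(R)=2; free=3−2=1
SNF(R) diag = [3, 9] → torsion [3, 9]

Answer: M ≅ ℤ^1 ⊕ ℤ/3 ⊕ ℤ/9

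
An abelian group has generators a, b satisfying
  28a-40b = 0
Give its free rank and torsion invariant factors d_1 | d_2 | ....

Answer: M ≅ ℤ^1 ⊕ ℤ/4

Derivation:
rank_ℚ(R)=1; free=2−1=1
SNF(R) diag = [4] → torsion [4]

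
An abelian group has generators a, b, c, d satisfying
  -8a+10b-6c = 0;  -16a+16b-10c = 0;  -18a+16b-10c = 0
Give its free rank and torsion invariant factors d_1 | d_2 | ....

rank_ℚ(R)=3; free=4−3=1
SNF(R) diag = [2, 2, 2] → torsion [2, 2, 2]

Answer: M ≅ ℤ^1 ⊕ ℤ/2 ⊕ ℤ/2 ⊕ ℤ/2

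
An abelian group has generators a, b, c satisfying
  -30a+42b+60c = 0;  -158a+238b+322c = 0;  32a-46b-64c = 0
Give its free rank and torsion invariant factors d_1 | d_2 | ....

rank_ℚ(R)=3; free=3−3=0
SNF(R) diag = [2, 6, 18] → torsion [2, 6, 18]

Answer: M ≅ ℤ/2 ⊕ ℤ/6 ⊕ ℤ/18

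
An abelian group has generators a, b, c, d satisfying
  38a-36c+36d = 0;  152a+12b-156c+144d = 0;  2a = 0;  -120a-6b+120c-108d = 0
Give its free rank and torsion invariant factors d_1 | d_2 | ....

rank_ℚ(R)=4; free=4−4=0
SNF(R) diag = [2, 6, 12, 36] → torsion [2, 6, 12, 36]

Answer: M ≅ ℤ/2 ⊕ ℤ/6 ⊕ ℤ/12 ⊕ ℤ/36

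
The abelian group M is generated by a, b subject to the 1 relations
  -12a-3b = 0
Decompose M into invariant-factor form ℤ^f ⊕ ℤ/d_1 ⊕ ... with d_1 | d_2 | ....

Answer: M ≅ ℤ^1 ⊕ ℤ/3

Derivation:
rank_ℚ(R)=1; free=2−1=1
SNF(R) diag = [3] → torsion [3]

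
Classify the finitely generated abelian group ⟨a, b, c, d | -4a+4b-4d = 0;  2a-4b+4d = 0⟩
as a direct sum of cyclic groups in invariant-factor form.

rank_ℚ(R)=2; free=4−2=2
SNF(R) diag = [2, 4] → torsion [2, 4]

Answer: M ≅ ℤ^2 ⊕ ℤ/2 ⊕ ℤ/4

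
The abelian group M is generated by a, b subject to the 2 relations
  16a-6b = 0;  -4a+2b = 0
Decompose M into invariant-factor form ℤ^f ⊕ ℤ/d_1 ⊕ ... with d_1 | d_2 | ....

rank_ℚ(R)=2; free=2−2=0
SNF(R) diag = [2, 4] → torsion [2, 4]

Answer: M ≅ ℤ/2 ⊕ ℤ/4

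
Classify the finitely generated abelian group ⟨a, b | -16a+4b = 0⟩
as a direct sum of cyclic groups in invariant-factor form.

Answer: M ≅ ℤ^1 ⊕ ℤ/4

Derivation:
rank_ℚ(R)=1; free=2−1=1
SNF(R) diag = [4] → torsion [4]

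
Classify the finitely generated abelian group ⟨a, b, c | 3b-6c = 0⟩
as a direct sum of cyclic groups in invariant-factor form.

Answer: M ≅ ℤ^2 ⊕ ℤ/3

Derivation:
rank_ℚ(R)=1; free=3−1=2
SNF(R) diag = [3] → torsion [3]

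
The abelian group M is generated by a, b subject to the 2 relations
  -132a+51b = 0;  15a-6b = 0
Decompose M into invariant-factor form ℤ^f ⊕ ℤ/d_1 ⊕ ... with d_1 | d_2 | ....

rank_ℚ(R)=2; free=2−2=0
SNF(R) diag = [3, 9] → torsion [3, 9]

Answer: M ≅ ℤ/3 ⊕ ℤ/9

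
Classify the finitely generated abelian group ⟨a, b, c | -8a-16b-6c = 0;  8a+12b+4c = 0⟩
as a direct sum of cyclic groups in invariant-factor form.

Answer: M ≅ ℤ^1 ⊕ ℤ/2 ⊕ ℤ/4

Derivation:
rank_ℚ(R)=2; free=3−2=1
SNF(R) diag = [2, 4] → torsion [2, 4]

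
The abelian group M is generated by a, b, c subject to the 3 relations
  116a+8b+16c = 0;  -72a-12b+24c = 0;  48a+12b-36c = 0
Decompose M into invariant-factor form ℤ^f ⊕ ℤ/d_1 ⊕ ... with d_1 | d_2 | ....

rank_ℚ(R)=3; free=3−3=0
SNF(R) diag = [4, 12, 12] → torsion [4, 12, 12]

Answer: M ≅ ℤ/4 ⊕ ℤ/12 ⊕ ℤ/12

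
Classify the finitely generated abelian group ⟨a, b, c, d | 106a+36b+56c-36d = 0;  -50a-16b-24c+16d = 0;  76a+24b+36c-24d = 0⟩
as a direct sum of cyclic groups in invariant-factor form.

rank_ℚ(R)=3; free=4−3=1
SNF(R) diag = [2, 4, 4] → torsion [2, 4, 4]

Answer: M ≅ ℤ^1 ⊕ ℤ/2 ⊕ ℤ/4 ⊕ ℤ/4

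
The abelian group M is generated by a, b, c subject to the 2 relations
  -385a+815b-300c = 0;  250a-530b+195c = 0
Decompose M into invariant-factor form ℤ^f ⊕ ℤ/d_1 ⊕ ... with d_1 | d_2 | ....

Answer: M ≅ ℤ^1 ⊕ ℤ/5 ⊕ ℤ/15

Derivation:
rank_ℚ(R)=2; free=3−2=1
SNF(R) diag = [5, 15] → torsion [5, 15]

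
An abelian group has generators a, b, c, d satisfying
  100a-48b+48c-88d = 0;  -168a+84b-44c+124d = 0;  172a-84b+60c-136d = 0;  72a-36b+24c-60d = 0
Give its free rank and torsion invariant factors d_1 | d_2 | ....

rank_ℚ(R)=4; free=4−4=0
SNF(R) diag = [4, 4, 12, 36] → torsion [4, 4, 12, 36]

Answer: M ≅ ℤ/4 ⊕ ℤ/4 ⊕ ℤ/12 ⊕ ℤ/36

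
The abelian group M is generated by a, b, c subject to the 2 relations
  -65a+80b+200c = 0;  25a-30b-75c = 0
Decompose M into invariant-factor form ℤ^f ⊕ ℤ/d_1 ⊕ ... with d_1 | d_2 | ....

rank_ℚ(R)=2; free=3−2=1
SNF(R) diag = [5, 5] → torsion [5, 5]

Answer: M ≅ ℤ^1 ⊕ ℤ/5 ⊕ ℤ/5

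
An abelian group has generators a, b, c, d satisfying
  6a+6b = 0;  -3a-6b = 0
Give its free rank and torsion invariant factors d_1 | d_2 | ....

Answer: M ≅ ℤ^2 ⊕ ℤ/3 ⊕ ℤ/6

Derivation:
rank_ℚ(R)=2; free=4−2=2
SNF(R) diag = [3, 6] → torsion [3, 6]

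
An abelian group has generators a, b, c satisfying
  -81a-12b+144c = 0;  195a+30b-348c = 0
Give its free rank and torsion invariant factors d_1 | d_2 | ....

rank_ℚ(R)=2; free=3−2=1
SNF(R) diag = [3, 6] → torsion [3, 6]

Answer: M ≅ ℤ^1 ⊕ ℤ/3 ⊕ ℤ/6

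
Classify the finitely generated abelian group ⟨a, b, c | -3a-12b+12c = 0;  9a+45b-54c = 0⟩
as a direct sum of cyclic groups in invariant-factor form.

rank_ℚ(R)=2; free=3−2=1
SNF(R) diag = [3, 9] → torsion [3, 9]

Answer: M ≅ ℤ^1 ⊕ ℤ/3 ⊕ ℤ/9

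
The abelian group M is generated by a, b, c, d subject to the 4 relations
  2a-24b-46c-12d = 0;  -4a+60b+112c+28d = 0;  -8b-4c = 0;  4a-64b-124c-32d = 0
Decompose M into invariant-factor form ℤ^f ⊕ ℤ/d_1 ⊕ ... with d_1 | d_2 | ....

rank_ℚ(R)=4; free=4−4=0
SNF(R) diag = [2, 4, 4, 8] → torsion [2, 4, 4, 8]

Answer: M ≅ ℤ/2 ⊕ ℤ/4 ⊕ ℤ/4 ⊕ ℤ/8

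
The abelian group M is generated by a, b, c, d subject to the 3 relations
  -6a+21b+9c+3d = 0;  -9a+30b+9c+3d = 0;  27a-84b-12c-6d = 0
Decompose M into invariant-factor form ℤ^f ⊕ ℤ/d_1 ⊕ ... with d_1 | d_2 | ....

Answer: M ≅ ℤ^1 ⊕ ℤ/3 ⊕ ℤ/3 ⊕ ℤ/3

Derivation:
rank_ℚ(R)=3; free=4−3=1
SNF(R) diag = [3, 3, 3] → torsion [3, 3, 3]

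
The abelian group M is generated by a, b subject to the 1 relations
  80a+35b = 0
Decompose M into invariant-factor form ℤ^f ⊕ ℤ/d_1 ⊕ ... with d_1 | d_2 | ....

Answer: M ≅ ℤ^1 ⊕ ℤ/5

Derivation:
rank_ℚ(R)=1; free=2−1=1
SNF(R) diag = [5] → torsion [5]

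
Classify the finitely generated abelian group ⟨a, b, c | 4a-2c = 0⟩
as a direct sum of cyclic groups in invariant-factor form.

Answer: M ≅ ℤ^2 ⊕ ℤ/2

Derivation:
rank_ℚ(R)=1; free=3−1=2
SNF(R) diag = [2] → torsion [2]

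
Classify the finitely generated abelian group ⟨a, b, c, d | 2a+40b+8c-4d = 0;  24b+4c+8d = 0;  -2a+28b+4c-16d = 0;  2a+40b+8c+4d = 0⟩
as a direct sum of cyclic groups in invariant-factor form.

rank_ℚ(R)=4; free=4−4=0
SNF(R) diag = [2, 4, 4, 8] → torsion [2, 4, 4, 8]

Answer: M ≅ ℤ/2 ⊕ ℤ/4 ⊕ ℤ/4 ⊕ ℤ/8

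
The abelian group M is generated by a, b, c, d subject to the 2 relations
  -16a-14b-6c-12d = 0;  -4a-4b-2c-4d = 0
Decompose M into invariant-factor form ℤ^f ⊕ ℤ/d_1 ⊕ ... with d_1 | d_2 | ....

Answer: M ≅ ℤ^2 ⊕ ℤ/2 ⊕ ℤ/2

Derivation:
rank_ℚ(R)=2; free=4−2=2
SNF(R) diag = [2, 2] → torsion [2, 2]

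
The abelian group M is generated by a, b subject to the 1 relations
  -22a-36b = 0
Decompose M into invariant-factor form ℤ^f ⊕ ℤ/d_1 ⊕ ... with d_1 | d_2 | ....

Answer: M ≅ ℤ^1 ⊕ ℤ/2

Derivation:
rank_ℚ(R)=1; free=2−1=1
SNF(R) diag = [2] → torsion [2]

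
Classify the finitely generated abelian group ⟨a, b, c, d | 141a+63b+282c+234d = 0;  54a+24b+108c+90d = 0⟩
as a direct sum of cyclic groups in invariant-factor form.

rank_ℚ(R)=2; free=4−2=2
SNF(R) diag = [3, 6] → torsion [3, 6]

Answer: M ≅ ℤ^2 ⊕ ℤ/3 ⊕ ℤ/6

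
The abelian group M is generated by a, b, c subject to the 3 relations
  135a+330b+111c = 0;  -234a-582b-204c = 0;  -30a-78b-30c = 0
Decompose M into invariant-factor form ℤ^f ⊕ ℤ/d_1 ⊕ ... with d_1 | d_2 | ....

rank_ℚ(R)=3; free=3−3=0
SNF(R) diag = [3, 6, 6] → torsion [3, 6, 6]

Answer: M ≅ ℤ/3 ⊕ ℤ/6 ⊕ ℤ/6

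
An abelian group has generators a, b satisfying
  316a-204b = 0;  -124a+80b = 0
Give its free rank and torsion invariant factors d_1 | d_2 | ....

rank_ℚ(R)=2; free=2−2=0
SNF(R) diag = [4, 4] → torsion [4, 4]

Answer: M ≅ ℤ/4 ⊕ ℤ/4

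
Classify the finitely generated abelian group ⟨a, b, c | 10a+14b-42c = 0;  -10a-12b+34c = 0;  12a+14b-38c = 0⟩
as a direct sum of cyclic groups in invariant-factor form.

Answer: M ≅ ℤ/2 ⊕ ℤ/2 ⊕ ℤ/6

Derivation:
rank_ℚ(R)=3; free=3−3=0
SNF(R) diag = [2, 2, 6] → torsion [2, 2, 6]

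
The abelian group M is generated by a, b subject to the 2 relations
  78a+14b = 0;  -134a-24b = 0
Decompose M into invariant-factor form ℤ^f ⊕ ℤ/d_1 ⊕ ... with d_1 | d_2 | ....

rank_ℚ(R)=2; free=2−2=0
SNF(R) diag = [2, 2] → torsion [2, 2]

Answer: M ≅ ℤ/2 ⊕ ℤ/2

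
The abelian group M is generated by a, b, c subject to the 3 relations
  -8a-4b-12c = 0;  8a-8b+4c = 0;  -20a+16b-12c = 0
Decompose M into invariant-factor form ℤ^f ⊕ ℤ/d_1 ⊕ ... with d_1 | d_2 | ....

Answer: M ≅ ℤ/4 ⊕ ℤ/4 ⊕ ℤ/4

Derivation:
rank_ℚ(R)=3; free=3−3=0
SNF(R) diag = [4, 4, 4] → torsion [4, 4, 4]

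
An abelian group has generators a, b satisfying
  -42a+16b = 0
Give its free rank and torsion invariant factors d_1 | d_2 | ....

Answer: M ≅ ℤ^1 ⊕ ℤ/2

Derivation:
rank_ℚ(R)=1; free=2−1=1
SNF(R) diag = [2] → torsion [2]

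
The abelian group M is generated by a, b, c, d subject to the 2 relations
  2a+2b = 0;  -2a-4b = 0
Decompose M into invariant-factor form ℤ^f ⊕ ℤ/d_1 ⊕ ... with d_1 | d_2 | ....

Answer: M ≅ ℤ^2 ⊕ ℤ/2 ⊕ ℤ/2

Derivation:
rank_ℚ(R)=2; free=4−2=2
SNF(R) diag = [2, 2] → torsion [2, 2]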